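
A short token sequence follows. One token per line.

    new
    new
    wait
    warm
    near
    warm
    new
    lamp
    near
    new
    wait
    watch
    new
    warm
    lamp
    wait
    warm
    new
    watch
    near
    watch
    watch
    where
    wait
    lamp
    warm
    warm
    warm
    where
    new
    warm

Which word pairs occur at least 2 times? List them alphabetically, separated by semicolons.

Bigram counts meeting the condition (at least 2 times):
  new wait: 2
  new warm: 2
  wait warm: 2
  warm new: 2
  warm warm: 2

new wait; new warm; wait warm; warm new; warm warm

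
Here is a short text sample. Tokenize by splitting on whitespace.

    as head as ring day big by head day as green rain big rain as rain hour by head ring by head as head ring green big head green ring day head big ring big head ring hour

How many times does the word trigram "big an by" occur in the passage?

Scanning the 36 overlapping trigram windows for "big an by":
  (none found)

0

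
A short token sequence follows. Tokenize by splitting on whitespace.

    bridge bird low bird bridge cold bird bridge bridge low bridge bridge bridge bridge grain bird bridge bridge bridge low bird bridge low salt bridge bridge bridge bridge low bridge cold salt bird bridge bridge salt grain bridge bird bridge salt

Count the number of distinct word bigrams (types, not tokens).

41 tokens → 40 bigram windows in total.
Repeated bigrams (each contributes count−1 duplicates):
  bridge bridge: 10
  bird bridge: 6
  bridge low: 4
  bridge bird: 2
  bridge cold: 2
  bridge salt: 2
  low bird: 2
  low bridge: 2
22 duplicate windows → 40 − 22 = 18 distinct.

18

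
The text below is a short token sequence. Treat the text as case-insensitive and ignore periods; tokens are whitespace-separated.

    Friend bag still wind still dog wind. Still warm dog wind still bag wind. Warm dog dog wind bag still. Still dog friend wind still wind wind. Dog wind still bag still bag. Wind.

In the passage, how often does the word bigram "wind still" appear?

5

Scanning the 33 overlapping bigram windows for "wind still":
  position 4–5: wind still
  position 7–8: wind still
  position 11–12: wind still
  position 24–25: wind still
  position 29–30: wind still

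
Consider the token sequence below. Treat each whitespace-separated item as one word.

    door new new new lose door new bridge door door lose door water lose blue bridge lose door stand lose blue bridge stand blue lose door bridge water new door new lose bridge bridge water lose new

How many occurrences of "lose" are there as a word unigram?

8

Scanning the 37 tokens for "lose":
  position 5: lose
  position 11: lose
  position 14: lose
  position 17: lose
  position 20: lose
  position 25: lose
  position 32: lose
  position 36: lose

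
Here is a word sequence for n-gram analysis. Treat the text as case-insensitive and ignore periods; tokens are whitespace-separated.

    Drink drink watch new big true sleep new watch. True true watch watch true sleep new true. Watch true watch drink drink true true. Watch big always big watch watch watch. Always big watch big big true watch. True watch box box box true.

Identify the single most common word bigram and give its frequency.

"true watch", 6 times

Bigram frequencies (highest first):
  true watch: 6
  watch true: 4
  watch watch: 3
  drink drink: 2
  big true: 2
  true sleep: 2
  … (18 more, each ≤ 2)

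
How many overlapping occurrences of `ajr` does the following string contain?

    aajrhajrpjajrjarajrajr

5

Sliding a length-3 window over the 22 characters (20 positions):
  position 2–4: ajr
  position 6–8: ajr
  position 11–13: ajr
  position 17–19: ajr
  position 20–22: ajr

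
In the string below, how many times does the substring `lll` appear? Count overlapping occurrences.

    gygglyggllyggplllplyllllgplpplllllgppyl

6

Sliding a length-3 window over the 39 characters (37 positions):
  position 15–17: lll
  position 21–23: lll
  position 22–24: lll
  position 30–32: lll
  position 31–33: lll
  position 32–34: lll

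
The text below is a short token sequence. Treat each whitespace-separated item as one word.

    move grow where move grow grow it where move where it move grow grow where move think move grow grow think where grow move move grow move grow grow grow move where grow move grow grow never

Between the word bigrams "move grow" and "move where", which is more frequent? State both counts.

"move grow": 7 occurrences
"move where": 2 occurrences

"move grow" (7 vs 2)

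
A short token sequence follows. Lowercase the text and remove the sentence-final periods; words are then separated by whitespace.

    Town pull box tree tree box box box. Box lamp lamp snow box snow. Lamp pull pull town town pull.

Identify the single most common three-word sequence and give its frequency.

"box box box", 2 times

Trigram frequencies (highest first):
  box box box: 2
  town pull box: 1
  pull box tree: 1
  box tree tree: 1
  tree tree box: 1
  tree box box: 1
  … (11 more, each ≤ 1)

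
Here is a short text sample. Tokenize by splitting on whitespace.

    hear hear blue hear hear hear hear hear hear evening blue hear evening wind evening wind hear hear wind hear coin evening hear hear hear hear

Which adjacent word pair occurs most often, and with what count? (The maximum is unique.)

"hear hear", 10 times

Bigram frequencies (highest first):
  hear hear: 10
  blue hear: 2
  hear evening: 2
  evening wind: 2
  wind hear: 2
  hear blue: 1
  … (6 more, each ≤ 1)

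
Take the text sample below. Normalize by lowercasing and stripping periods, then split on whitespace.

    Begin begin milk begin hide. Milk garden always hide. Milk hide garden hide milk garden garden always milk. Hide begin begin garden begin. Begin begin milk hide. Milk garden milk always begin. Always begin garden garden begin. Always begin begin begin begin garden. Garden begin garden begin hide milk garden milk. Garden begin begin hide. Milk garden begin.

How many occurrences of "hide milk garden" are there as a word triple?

5

Scanning the 56 overlapping trigram windows for "hide milk garden":
  position 5–7: hide milk garden
  position 13–15: hide milk garden
  position 27–29: hide milk garden
  position 48–50: hide milk garden
  position 55–57: hide milk garden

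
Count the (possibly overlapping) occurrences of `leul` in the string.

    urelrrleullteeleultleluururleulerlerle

Sliding a length-4 window over the 38 characters (35 positions):
  position 7–10: leul
  position 15–18: leul
  position 28–31: leul

3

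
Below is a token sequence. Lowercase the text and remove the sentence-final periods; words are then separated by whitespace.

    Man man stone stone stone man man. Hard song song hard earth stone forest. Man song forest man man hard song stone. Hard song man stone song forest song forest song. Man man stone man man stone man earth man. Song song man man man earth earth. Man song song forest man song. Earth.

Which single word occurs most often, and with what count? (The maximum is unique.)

Unigram frequencies (highest first):
  man: 19
  song: 13
  stone: 8
  earth: 5
  forest: 5
  hard: 4

"man", 19 times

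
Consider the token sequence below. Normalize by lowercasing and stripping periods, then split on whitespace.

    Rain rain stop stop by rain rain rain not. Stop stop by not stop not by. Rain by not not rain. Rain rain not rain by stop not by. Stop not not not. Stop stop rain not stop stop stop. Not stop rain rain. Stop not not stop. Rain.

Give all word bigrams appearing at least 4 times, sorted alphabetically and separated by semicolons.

not not; not stop; rain rain; stop not; stop stop

Bigram counts meeting the condition (at least 4 times):
  not not: 4
  not stop: 6
  rain rain: 6
  stop not: 5
  stop stop: 5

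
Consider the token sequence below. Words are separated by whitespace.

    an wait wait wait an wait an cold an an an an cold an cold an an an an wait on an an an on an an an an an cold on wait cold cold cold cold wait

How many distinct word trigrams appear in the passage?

38 tokens → 36 trigram windows in total.
Repeated trigrams (each contributes count−1 duplicates):
  an an an: 8
  an cold an: 3
  an an cold: 2
  cold an an: 2
  cold cold cold: 2
  on an an: 2
13 duplicate windows → 36 − 13 = 23 distinct.

23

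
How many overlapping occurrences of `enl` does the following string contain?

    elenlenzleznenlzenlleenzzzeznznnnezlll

Sliding a length-3 window over the 38 characters (36 positions):
  position 3–5: enl
  position 13–15: enl
  position 17–19: enl

3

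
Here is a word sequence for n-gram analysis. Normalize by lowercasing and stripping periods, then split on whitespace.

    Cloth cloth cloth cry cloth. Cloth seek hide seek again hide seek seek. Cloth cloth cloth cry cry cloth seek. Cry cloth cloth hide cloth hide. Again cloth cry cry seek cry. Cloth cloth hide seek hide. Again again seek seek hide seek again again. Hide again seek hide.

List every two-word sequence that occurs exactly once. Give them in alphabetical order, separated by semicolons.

again cloth; cry seek; hide cloth; seek cloth

Bigram counts meeting the condition (exactly once):
  again cloth: 1
  cry seek: 1
  hide cloth: 1
  seek cloth: 1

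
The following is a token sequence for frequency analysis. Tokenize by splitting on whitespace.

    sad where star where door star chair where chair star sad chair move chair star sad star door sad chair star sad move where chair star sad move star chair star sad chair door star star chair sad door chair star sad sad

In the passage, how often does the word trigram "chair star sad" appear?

Scanning the 41 overlapping trigram windows for "chair star sad":
  position 9–11: chair star sad
  position 14–16: chair star sad
  position 20–22: chair star sad
  position 25–27: chair star sad
  position 30–32: chair star sad
  position 40–42: chair star sad

6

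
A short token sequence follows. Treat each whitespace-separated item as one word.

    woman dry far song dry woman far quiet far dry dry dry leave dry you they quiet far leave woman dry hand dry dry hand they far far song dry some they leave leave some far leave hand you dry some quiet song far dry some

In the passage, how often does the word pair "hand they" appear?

Scanning the 45 overlapping bigram windows for "hand they":
  position 25–26: hand they

1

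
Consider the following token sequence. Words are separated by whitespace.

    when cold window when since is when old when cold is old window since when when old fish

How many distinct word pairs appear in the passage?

15

18 tokens → 17 bigram windows in total.
Repeated bigrams (each contributes count−1 duplicates):
  when cold: 2
  when old: 2
2 duplicate windows → 17 − 2 = 15 distinct.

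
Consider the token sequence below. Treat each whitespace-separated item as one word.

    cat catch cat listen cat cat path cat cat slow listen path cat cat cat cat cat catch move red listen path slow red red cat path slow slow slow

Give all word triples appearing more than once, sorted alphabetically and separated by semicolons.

cat cat cat; path cat cat

Trigram counts meeting the condition (more than once):
  cat cat cat: 3
  path cat cat: 2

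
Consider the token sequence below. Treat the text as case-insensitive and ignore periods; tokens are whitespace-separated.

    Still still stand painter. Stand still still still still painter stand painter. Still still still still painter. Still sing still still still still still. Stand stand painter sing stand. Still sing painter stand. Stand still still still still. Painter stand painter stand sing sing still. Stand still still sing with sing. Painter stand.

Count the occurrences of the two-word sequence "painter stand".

6

Scanning the 52 overlapping bigram windows for "painter stand":
  position 4–5: painter stand
  position 10–11: painter stand
  position 32–33: painter stand
  position 39–40: painter stand
  position 41–42: painter stand
  position 52–53: painter stand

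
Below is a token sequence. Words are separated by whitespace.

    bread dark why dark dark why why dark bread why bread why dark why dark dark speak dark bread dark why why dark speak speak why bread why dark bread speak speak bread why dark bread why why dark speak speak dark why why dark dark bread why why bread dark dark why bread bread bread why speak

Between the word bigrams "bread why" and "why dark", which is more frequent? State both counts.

"bread why": 7 occurrences
"why dark": 9 occurrences

"why dark" (9 vs 7)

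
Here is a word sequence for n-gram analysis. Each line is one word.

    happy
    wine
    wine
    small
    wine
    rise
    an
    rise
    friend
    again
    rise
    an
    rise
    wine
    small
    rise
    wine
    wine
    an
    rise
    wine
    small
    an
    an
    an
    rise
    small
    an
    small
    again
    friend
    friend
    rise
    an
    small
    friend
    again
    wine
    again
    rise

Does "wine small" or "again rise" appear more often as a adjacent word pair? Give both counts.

"wine small": 3 occurrences
"again rise": 2 occurrences

"wine small" (3 vs 2)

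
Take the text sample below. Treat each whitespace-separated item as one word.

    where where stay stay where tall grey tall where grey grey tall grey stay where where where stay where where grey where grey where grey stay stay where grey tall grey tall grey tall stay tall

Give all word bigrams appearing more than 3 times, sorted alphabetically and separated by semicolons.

Bigram counts meeting the condition (more than 3 times):
  grey tall: 5
  stay where: 4
  tall grey: 4
  where grey: 5
  where where: 4

grey tall; stay where; tall grey; where grey; where where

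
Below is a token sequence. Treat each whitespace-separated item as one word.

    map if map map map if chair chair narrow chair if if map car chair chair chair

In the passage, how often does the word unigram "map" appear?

Scanning the 17 tokens for "map":
  position 1: map
  position 3: map
  position 4: map
  position 5: map
  position 13: map

5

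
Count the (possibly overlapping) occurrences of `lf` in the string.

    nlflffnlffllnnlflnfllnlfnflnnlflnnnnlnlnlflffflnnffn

8

Sliding a length-2 window over the 52 characters (51 positions):
  position 2–3: lf
  position 4–5: lf
  position 8–9: lf
  position 15–16: lf
  position 23–24: lf
  position 30–31: lf
  position 41–42: lf
  position 43–44: lf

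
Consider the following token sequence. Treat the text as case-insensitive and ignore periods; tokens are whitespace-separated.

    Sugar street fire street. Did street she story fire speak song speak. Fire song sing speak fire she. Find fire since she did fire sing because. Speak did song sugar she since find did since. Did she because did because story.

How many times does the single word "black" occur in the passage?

0

Scanning the 41 tokens for "black":
  (none found)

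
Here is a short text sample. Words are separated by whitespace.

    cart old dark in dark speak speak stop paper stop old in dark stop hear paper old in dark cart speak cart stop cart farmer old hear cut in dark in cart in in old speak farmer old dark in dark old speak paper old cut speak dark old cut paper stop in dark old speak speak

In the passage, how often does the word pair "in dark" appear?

6

Scanning the 56 overlapping bigram windows for "in dark":
  position 4–5: in dark
  position 12–13: in dark
  position 18–19: in dark
  position 29–30: in dark
  position 40–41: in dark
  position 53–54: in dark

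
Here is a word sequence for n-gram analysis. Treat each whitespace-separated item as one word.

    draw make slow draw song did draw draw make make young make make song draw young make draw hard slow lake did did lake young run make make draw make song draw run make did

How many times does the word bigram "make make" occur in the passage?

Scanning the 34 overlapping bigram windows for "make make":
  position 9–10: make make
  position 12–13: make make
  position 27–28: make make

3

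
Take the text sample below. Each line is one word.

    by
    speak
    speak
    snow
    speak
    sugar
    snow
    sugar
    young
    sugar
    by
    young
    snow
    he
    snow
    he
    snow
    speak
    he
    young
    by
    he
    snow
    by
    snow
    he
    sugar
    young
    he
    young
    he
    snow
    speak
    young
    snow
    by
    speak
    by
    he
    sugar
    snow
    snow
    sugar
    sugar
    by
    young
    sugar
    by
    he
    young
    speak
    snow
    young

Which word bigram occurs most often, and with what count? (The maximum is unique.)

Bigram frequencies (highest first):
  he snow: 4
  snow speak: 3
  sugar by: 3
  snow he: 3
  he young: 3
  by he: 3
  … (22 more, each ≤ 2)

"he snow", 4 times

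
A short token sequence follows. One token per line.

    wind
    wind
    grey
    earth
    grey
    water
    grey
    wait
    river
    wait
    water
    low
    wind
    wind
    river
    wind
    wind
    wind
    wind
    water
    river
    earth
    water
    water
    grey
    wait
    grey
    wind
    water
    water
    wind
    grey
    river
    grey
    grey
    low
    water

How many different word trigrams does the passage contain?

37 tokens → 35 trigram windows in total.
Repeated trigrams (each contributes count−1 duplicates):
  water grey wait: 2
  wind wind wind: 2
2 duplicate windows → 35 − 2 = 33 distinct.

33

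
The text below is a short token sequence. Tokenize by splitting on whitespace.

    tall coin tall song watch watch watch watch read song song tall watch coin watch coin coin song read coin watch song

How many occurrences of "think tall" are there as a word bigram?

0

Scanning the 21 overlapping bigram windows for "think tall":
  (none found)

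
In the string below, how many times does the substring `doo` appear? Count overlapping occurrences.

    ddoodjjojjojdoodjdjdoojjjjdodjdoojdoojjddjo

Sliding a length-3 window over the 43 characters (41 positions):
  position 2–4: doo
  position 13–15: doo
  position 20–22: doo
  position 31–33: doo
  position 35–37: doo

5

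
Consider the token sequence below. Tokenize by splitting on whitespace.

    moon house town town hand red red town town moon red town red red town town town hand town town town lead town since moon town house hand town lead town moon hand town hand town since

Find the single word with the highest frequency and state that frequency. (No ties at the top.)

"town", 17 times

Unigram frequencies (highest first):
  town: 17
  hand: 5
  red: 5
  moon: 4
  house: 2
  lead: 2
  … (1 more, each ≤ 2)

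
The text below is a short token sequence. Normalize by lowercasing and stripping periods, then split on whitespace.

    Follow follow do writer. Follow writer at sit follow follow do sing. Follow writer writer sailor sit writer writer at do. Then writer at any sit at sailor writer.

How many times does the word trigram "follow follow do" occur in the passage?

2

Scanning the 27 overlapping trigram windows for "follow follow do":
  position 1–3: follow follow do
  position 9–11: follow follow do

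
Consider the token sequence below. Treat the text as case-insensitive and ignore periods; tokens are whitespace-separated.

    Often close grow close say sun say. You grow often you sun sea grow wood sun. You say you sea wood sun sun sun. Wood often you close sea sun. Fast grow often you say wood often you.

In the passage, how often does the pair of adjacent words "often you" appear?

4

Scanning the 37 overlapping bigram windows for "often you":
  position 10–11: often you
  position 26–27: often you
  position 33–34: often you
  position 37–38: often you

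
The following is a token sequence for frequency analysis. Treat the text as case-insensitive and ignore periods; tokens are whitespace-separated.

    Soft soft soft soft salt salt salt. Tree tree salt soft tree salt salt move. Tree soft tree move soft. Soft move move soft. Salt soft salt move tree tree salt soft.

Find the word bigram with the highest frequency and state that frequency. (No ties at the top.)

"soft soft", 4 times

Bigram frequencies (highest first):
  soft soft: 4
  soft salt: 3
  salt salt: 3
  tree salt: 3
  salt soft: 3
  tree tree: 2
  … (9 more, each ≤ 2)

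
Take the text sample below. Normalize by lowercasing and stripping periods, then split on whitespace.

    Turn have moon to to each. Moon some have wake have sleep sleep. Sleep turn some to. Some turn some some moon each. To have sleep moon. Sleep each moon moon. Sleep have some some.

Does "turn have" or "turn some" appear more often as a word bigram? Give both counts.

"turn some" (2 vs 1)

"turn have": 1 occurrence
"turn some": 2 occurrences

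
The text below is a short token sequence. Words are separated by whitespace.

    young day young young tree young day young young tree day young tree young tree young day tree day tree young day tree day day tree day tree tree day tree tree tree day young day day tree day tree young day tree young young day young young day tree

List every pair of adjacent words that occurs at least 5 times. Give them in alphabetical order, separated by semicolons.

day tree; day young; tree day; tree young; young day

Bigram counts meeting the condition (at least 5 times):
  day tree: 10
  day young: 5
  tree day: 7
  tree young: 6
  young day: 8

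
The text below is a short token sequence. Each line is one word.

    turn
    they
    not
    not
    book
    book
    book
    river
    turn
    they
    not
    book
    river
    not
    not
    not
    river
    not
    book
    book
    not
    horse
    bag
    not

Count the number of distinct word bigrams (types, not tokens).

13

24 tokens → 23 bigram windows in total.
Repeated bigrams (each contributes count−1 duplicates):
  book book: 3
  not book: 3
  not not: 3
  book river: 2
  river not: 2
  they not: 2
  turn they: 2
10 duplicate windows → 23 − 10 = 13 distinct.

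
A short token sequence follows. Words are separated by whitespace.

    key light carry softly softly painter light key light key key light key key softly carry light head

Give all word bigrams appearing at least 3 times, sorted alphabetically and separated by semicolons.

Bigram counts meeting the condition (at least 3 times):
  key light: 3
  light key: 3

key light; light key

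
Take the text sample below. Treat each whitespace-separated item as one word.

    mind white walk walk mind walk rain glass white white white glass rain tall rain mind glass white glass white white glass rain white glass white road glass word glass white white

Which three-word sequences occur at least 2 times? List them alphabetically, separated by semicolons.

Trigram counts meeting the condition (at least 2 times):
  glass white white: 3
  white glass rain: 2
  white glass white: 2
  white white glass: 2

glass white white; white glass rain; white glass white; white white glass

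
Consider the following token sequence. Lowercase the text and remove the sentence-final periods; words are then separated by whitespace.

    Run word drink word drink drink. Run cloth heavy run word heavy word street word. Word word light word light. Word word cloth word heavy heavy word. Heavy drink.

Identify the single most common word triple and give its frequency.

Trigram frequencies (highest first):
  word light word: 2
  run word drink: 1
  word drink word: 1
  drink word drink: 1
  word drink drink: 1
  drink drink run: 1
  … (20 more, each ≤ 1)

"word light word", 2 times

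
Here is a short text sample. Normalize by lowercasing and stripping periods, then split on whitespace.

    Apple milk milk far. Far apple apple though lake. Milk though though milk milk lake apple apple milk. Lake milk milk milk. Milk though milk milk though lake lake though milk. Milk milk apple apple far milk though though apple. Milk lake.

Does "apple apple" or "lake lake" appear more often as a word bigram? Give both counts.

"apple apple": 3 occurrences
"lake lake": 1 occurrence

"apple apple" (3 vs 1)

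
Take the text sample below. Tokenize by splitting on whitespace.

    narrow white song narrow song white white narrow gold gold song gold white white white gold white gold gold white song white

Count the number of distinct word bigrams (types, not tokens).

22 tokens → 21 bigram windows in total.
Repeated bigrams (each contributes count−1 duplicates):
  gold white: 3
  white white: 3
  gold gold: 2
  song white: 2
  white gold: 2
  white song: 2
8 duplicate windows → 21 − 8 = 13 distinct.

13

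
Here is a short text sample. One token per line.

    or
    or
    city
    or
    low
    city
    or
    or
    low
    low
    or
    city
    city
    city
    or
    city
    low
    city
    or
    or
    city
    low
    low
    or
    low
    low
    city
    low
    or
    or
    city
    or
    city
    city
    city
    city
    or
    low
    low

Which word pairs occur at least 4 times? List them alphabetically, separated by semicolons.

city city; city or; low low; or city; or low; or or

Bigram counts meeting the condition (at least 4 times):
  city city: 5
  city or: 6
  low low: 4
  or city: 6
  or low: 4
  or or: 4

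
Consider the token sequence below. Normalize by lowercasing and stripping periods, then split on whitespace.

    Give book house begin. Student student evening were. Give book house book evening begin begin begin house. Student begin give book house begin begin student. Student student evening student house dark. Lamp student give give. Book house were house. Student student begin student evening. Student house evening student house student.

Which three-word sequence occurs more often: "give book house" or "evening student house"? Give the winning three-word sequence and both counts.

"give book house" (4 vs 3)

"give book house": 4 occurrences
"evening student house": 3 occurrences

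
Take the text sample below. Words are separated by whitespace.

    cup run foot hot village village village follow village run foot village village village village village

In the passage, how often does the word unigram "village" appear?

9

Scanning the 16 tokens for "village":
  position 5: village
  position 6: village
  position 7: village
  position 9: village
  position 12: village
  position 13: village
  position 14: village
  position 15: village
  position 16: village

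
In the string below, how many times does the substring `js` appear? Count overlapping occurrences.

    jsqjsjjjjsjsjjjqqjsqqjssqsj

6

Sliding a length-2 window over the 27 characters (26 positions):
  position 1–2: js
  position 4–5: js
  position 9–10: js
  position 11–12: js
  position 18–19: js
  position 22–23: js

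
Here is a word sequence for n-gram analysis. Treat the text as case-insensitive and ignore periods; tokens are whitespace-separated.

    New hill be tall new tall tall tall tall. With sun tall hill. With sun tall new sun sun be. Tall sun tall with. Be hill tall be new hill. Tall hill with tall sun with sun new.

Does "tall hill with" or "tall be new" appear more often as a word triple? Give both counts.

"tall hill with": 2 occurrences
"tall be new": 1 occurrence

"tall hill with" (2 vs 1)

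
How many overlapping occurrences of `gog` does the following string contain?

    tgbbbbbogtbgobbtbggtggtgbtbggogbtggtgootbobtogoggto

2

Sliding a length-3 window over the 51 characters (49 positions):
  position 29–31: gog
  position 46–48: gog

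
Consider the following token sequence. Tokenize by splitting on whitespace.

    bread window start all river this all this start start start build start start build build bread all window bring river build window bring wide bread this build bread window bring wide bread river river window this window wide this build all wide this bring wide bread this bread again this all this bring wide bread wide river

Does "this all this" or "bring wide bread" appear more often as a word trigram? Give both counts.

"bring wide bread" (4 vs 2)

"this all this": 2 occurrences
"bring wide bread": 4 occurrences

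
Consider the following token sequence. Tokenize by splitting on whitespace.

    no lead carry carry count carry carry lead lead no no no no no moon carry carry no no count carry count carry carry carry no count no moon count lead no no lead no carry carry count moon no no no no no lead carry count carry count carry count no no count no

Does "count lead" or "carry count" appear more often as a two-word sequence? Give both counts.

"count lead": 1 occurrence
"carry count": 6 occurrences

"carry count" (6 vs 1)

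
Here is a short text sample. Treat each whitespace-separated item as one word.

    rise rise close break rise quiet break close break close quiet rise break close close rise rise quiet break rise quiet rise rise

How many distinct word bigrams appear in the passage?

12

23 tokens → 22 bigram windows in total.
Repeated bigrams (each contributes count−1 duplicates):
  break close: 3
  rise quiet: 3
  rise rise: 3
  break rise: 2
  close break: 2
  quiet break: 2
  quiet rise: 2
10 duplicate windows → 22 − 10 = 12 distinct.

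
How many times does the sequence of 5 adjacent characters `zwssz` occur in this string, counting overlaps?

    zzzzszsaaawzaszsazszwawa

0

Sliding a length-5 window over the 24 characters (20 positions):
  (no match at any position)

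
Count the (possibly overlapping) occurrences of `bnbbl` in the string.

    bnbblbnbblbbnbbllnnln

3

Sliding a length-5 window over the 21 characters (17 positions):
  position 1–5: bnbbl
  position 6–10: bnbbl
  position 12–16: bnbbl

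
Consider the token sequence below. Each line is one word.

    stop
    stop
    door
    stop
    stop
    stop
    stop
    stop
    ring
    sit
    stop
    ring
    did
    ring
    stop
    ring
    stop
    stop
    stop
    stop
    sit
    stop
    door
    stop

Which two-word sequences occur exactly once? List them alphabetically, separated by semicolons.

Bigram counts meeting the condition (exactly once):
  did ring: 1
  ring did: 1
  ring sit: 1
  stop sit: 1

did ring; ring did; ring sit; stop sit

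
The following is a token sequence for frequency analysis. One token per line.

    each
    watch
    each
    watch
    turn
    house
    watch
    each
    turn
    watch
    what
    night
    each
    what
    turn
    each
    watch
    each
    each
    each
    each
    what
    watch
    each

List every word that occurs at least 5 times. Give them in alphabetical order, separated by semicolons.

Unigram counts meeting the condition (at least 5 times):
  each: 10
  watch: 6

each; watch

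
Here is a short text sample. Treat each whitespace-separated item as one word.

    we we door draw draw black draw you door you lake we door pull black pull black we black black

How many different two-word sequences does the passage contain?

17

20 tokens → 19 bigram windows in total.
Repeated bigrams (each contributes count−1 duplicates):
  pull black: 2
  we door: 2
2 duplicate windows → 19 − 2 = 17 distinct.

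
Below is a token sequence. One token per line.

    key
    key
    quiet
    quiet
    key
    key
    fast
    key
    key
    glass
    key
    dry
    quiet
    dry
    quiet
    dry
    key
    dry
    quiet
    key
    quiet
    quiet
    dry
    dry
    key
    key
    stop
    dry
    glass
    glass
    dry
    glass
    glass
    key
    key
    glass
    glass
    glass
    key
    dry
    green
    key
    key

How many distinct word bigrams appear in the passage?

20

43 tokens → 42 bigram windows in total.
Repeated bigrams (each contributes count−1 duplicates):
  key key: 6
  glass glass: 4
  dry quiet: 3
  glass key: 3
  key dry: 3
  quiet dry: 3
  dry glass: 2
  dry key: 2
  … (4 more repeated)
22 duplicate windows → 42 − 22 = 20 distinct.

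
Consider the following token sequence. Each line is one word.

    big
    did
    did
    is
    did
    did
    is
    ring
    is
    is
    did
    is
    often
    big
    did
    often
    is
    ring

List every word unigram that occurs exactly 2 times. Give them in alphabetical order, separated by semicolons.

Unigram counts meeting the condition (exactly 2 times):
  big: 2
  often: 2
  ring: 2

big; often; ring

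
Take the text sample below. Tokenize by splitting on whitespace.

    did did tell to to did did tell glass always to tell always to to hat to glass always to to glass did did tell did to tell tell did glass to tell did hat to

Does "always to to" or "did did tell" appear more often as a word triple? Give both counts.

"always to to": 2 occurrences
"did did tell": 3 occurrences

"did did tell" (3 vs 2)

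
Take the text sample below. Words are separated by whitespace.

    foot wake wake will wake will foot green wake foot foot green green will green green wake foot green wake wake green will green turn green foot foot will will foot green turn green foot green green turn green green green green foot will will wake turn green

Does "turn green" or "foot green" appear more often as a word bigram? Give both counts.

"foot green" (5 vs 4)

"turn green": 4 occurrences
"foot green": 5 occurrences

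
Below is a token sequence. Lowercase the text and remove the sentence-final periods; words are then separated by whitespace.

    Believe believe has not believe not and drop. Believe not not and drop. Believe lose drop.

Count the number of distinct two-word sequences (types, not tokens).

16 tokens → 15 bigram windows in total.
Repeated bigrams (each contributes count−1 duplicates):
  and drop: 2
  believe not: 2
  drop believe: 2
  not and: 2
4 duplicate windows → 15 − 4 = 11 distinct.

11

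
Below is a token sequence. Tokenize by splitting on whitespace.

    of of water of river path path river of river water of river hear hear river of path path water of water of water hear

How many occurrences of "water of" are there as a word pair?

Scanning the 24 overlapping bigram windows for "water of":
  position 3–4: water of
  position 11–12: water of
  position 20–21: water of
  position 22–23: water of

4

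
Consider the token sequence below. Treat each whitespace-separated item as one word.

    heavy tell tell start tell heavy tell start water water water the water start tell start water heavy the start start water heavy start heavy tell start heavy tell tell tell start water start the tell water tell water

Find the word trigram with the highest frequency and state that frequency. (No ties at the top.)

Trigram frequencies (highest first):
  tell start water: 3
  heavy tell tell: 2
  tell tell start: 2
  heavy tell start: 2
  start water heavy: 2
  start heavy tell: 2
  … (24 more, each ≤ 1)

"tell start water", 3 times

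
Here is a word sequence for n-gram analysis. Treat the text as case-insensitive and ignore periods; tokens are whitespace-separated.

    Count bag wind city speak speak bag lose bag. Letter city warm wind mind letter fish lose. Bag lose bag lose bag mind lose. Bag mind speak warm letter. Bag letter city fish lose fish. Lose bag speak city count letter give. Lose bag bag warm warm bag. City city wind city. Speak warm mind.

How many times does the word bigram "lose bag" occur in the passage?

7

Scanning the 54 overlapping bigram windows for "lose bag":
  position 8–9: lose bag
  position 17–18: lose bag
  position 19–20: lose bag
  position 21–22: lose bag
  position 24–25: lose bag
  position 36–37: lose bag
  position 43–44: lose bag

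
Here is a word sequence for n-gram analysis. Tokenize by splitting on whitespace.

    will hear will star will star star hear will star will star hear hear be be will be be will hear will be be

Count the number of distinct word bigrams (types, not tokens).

24 tokens → 23 bigram windows in total.
Repeated bigrams (each contributes count−1 duplicates):
  will star: 4
  be be: 3
  hear will: 3
  be will: 2
  star hear: 2
  star will: 2
  will be: 2
  will hear: 2
12 duplicate windows → 23 − 12 = 11 distinct.

11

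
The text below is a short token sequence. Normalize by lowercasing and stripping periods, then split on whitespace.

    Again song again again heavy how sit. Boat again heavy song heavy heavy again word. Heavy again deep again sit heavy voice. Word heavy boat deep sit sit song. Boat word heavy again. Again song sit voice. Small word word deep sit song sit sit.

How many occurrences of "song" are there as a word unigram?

5

Scanning the 45 tokens for "song":
  position 2: song
  position 11: song
  position 29: song
  position 35: song
  position 43: song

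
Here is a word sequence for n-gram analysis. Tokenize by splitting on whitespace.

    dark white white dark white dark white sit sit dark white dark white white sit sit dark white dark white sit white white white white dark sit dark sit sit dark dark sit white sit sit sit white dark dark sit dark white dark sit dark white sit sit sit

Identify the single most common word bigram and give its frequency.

"dark white", 9 times

Bigram frequencies (highest first):
  dark white: 9
  white dark: 7
  sit sit: 7
  sit dark: 6
  white white: 5
  white sit: 5
  … (3 more, each ≤ 5)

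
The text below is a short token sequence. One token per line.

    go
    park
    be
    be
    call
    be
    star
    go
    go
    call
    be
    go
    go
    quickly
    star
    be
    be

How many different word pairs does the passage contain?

17 tokens → 16 bigram windows in total.
Repeated bigrams (each contributes count−1 duplicates):
  be be: 2
  call be: 2
  go go: 2
3 duplicate windows → 16 − 3 = 13 distinct.

13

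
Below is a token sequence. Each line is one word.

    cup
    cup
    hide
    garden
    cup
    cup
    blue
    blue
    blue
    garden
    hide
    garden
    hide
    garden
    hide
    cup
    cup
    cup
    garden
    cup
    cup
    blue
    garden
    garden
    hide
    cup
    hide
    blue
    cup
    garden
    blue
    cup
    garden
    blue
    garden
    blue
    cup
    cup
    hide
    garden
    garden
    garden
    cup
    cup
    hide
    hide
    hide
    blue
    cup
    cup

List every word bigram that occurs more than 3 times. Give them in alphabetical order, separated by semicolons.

Bigram counts meeting the condition (more than 3 times):
  blue cup: 4
  cup cup: 8
  cup hide: 4
  garden hide: 4
  hide garden: 4

blue cup; cup cup; cup hide; garden hide; hide garden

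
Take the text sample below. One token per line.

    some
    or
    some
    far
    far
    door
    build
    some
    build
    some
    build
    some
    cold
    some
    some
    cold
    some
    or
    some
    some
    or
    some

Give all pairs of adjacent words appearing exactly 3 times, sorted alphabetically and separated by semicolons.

build some; or some; some or

Bigram counts meeting the condition (exactly 3 times):
  build some: 3
  or some: 3
  some or: 3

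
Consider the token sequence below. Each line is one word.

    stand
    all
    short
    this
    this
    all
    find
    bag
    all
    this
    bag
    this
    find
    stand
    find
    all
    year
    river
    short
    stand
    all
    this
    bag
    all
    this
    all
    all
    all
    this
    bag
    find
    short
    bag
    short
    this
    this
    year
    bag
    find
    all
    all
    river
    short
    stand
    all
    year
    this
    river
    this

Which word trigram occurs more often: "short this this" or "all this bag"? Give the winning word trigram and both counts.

"all this bag" (3 vs 2)

"short this this": 2 occurrences
"all this bag": 3 occurrences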